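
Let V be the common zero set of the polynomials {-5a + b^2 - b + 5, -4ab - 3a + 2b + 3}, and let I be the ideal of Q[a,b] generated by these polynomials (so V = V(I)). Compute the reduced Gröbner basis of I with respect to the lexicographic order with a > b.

G = {a - 1/5b^2 + 1/5b - 1, b^3 - 1/4b^2 + 7/4b}

f_1 = -5a + b^2 - b + 5, LT = a.
f_2 = -4ab - 3a + 2b + 3, LT = ab.

S(f_1,f_2): lcm = ab. S = -3/4a - 1/5b^3 + 1/5b^2 - 1/2b + 3/4.
  leading term a: subtract (3/20)·f_1 from -3/4a - 1/5b^3 + 1/5b^2 - 1/2b + 3/4 → -1/5b^3 + 1/20b^2 - 7/20b
  leading term b^3: no divisor's leading term divides it; move -1/5b^3 to the remainder.
  leading term b^2: no divisor's leading term divides it; move 1/20b^2 to the remainder.
  leading term b: no divisor's leading term divides it; move -7/20b to the remainder.
  remainder -1/5b^3 + 1/20b^2 - 7/20b ≠ 0; add g_3 = -1/5b^3 + 1/20b^2 - 7/20b to the basis.

The other S-polynomials (S(f_1,g_3), S(f_2,g_3)) all reduce to 0 modulo the current basis, so we have a Gröbner basis.
Inter-reduce: drop elements whose leading term is divisible by another's, tail-reduce, and make monic.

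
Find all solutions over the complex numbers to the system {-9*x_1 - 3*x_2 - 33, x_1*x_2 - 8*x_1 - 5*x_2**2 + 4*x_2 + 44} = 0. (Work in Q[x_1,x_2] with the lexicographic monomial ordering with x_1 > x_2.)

Compute a lex Gröbner basis by Buchberger's algorithm.
f_1 = -9*x_1 - 3*x_2 - 33, LT = x_1.
f_2 = x_1*x_2 - 8*x_1 - 5*x_2**2 + 4*x_2 + 44, LT = x_1*x_2.

S(f_1,f_2): lcm = x_1*x_2. S = 8*x_1 + 16/3*x_2**2 - 1/3*x_2 - 44.
  reduce S modulo (f_1, f_2):
  remainder 16/3*x_2**2 - 3*x_2 - 220/3 ≠ 0; add h_3 = 16/3*x_2**2 - 3*x_2 - 220/3 to the basis.

The other S-polynomials (S(f_1,h_3), S(f_2,h_3)) all reduce to 0 modulo the current basis, so we have a Gröbner basis.
Inter-reduce: drop elements whose leading term is divisible by another's, tail-reduce, and make monic.
Reduced Gröbner basis: {x_1 + 1/3*x_2 + 11/3, x_2**2 - 9/16*x_2 - 55/4}.

The lex basis is triangular: the last element involves only x_2. Solving x_2**2 - 9/16*x_2 - 55/4 = 0 gives x_2 ∈ {-55/16, 4}; substituting each value into the earlier elements determines the remaining variables.
  x_2 = -55/16: the earlier basis element becomes x_1 + 121/48 = 0, giving x_1 = -121/48 — point (-121/48, -55/16).
  x_2 = 4: the earlier basis element becomes x_1 + 5 = 0, giving x_1 = -5 — point (-5, 4).

{(-121/48, -55/16), (-5, 4)}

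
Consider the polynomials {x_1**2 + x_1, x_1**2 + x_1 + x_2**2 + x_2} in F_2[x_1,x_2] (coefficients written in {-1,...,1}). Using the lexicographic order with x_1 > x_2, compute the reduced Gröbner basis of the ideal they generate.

f_1 = x_1**2 + x_1, LT = x_1**2.
f_2 = x_1**2 + x_1 + x_2**2 + x_2, LT = x_1**2.

S(f_1,f_2): lcm = x_1**2. S = x_2**2 + x_2.
  leading term x_2**2: no divisor's leading term divides it; move x_2**2 to the remainder.
  leading term x_2: no divisor's leading term divides it; move x_2 to the remainder.
  remainder x_2**2 + x_2 ≠ 0; add g_3 = x_2**2 + x_2 to the basis.

S(f_1,g_3): leading monomials are coprime, so the S-polynomial reduces to 0 (Buchberger's first criterion).
S(f_2,g_3): leading monomials are coprime, so the S-polynomial reduces to 0 (Buchberger's first criterion).
Every S-polynomial of the final basis reduces to 0, so we have a Gröbner basis.
Inter-reduce: drop elements whose leading term is divisible by another's, tail-reduce, and make monic.

G = {x_1**2 + x_1, x_2**2 + x_2}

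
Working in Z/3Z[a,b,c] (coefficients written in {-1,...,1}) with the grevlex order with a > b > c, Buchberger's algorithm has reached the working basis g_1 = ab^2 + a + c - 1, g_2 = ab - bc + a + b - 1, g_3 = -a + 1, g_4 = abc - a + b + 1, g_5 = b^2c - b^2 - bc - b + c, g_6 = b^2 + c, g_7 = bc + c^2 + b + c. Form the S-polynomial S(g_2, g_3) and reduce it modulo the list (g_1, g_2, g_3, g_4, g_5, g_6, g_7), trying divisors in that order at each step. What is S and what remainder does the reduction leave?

lcm(LM(g_2), LM(g_3)) = ab.
S = (lcm/LT(g_2))·g_2 − (lcm/LT(g_3))·g_3 = -bc + a - b - 1.
Reduce S modulo (g_1, g_2, g_3, g_4, g_5, g_6, g_7) in that order:
  leading term bc: subtract (-1)·g_7 from -bc + a - b - 1 → c^2 + a + c - 1
  leading term c^2: no divisor's leading term divides it; move c^2 to the remainder.
  leading term a: subtract (-1)·g_3 from a + c - 1 → c
  leading term c: no divisor's leading term divides it; move c to the remainder.
The remainder c^2 + c is nonzero, so it would be added as the next basis element.
An S-polynomial is built so that the two leading terms cancel; whether anything survives reduction is exactly the Gröbner-basis criterion.

S(g_2, g_3) = -bc + a - b - 1; remainder on division = c^2 + c.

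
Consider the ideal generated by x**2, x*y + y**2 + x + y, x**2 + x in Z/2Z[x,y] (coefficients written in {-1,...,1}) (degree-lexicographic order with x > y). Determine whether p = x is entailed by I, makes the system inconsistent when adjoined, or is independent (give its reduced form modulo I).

x lies in I (it reduces to 0).

First compute the reduced Gröbner basis of I by Buchberger's algorithm.
f_1 = x**2, LT = x**2.
f_2 = x*y + y**2 + x + y, LT = x*y.
f_3 = x**2 + x, LT = x**2.

S(f_1,f_2): lcm = x**2*y. S = x*y**2 + x**2 + x*y.
  leading term x*y**2: subtract (y)·f_2 from x*y**2 + x**2 + x*y → y**3 + x**2 + y**2
  leading term y**3: no divisor's leading term divides it; move y**3 to the remainder.
  leading term x**2: subtract (1)·f_1 from x**2 + y**2 → y**2
  leading term y**2: no divisor's leading term divides it; move y**2 to the remainder.
  remainder y**3 + y**2 ≠ 0; add h_4 = y**3 + y**2 to the basis.

S(f_1,f_3): lcm = x**2. S = x.
  leading term x: no divisor's leading term divides it; move x to the remainder.
  remainder x ≠ 0; add h_5 = x to the basis.

S(f_2,f_3): lcm = x**2*y. S = x*y**2 + x**2.
  leading term x*y**2: subtract (y)·f_2 from x*y**2 + x**2 → y**3 + x**2 + x*y + y**2
  leading term y**3: subtract (1)·h_4 from y**3 + x**2 + x*y + y**2 → x**2 + x*y
  leading term x**2: subtract (1)·f_1 from x**2 + x*y → x*y
  leading term x*y: subtract (1)·f_2 from x*y → y**2 + x + y
  leading term y**2: no divisor's leading term divides it; move y**2 to the remainder.
  leading term x: subtract (1)·h_5 from x + y → y
  leading term y: no divisor's leading term divides it; move y to the remainder.
  remainder y**2 + y ≠ 0; add h_6 = y**2 + y to the basis.

S(f_1,h_4): leading monomials are coprime, so the S-polynomial reduces to 0 (Buchberger's first criterion).
S(f_2,h_4): lcm = x*y**3. S = y**4 + y**3.
  leading term y**4: subtract (y)·h_4 from y**4 + y**3 → 0
  remainder 0.

S(f_3,h_4): leading monomials are coprime, so the S-polynomial reduces to 0 (Buchberger's first criterion).
S(f_1,h_5): lcm = x**2. S = 0.
  remainder 0.

S(f_2,h_5): lcm = x*y. S = y**2 + x + y.
  leading term y**2: subtract (1)·h_6 from y**2 + x + y → x
  leading term x: subtract (1)·h_5 from x → 0
  remainder 0.

S(f_3,h_5): lcm = x**2. S = x.
  leading term x: subtract (1)·h_5 from x → 0
  remainder 0.

S(h_4,h_5): leading monomials are coprime, so the S-polynomial reduces to 0 (Buchberger's first criterion).
S(f_1,h_6): leading monomials are coprime, so the S-polynomial reduces to 0 (Buchberger's first criterion).
S(f_2,h_6): lcm = x*y**2. S = y**3 + y**2.
  leading term y**3: subtract (1)·h_4 from y**3 + y**2 → 0
  remainder 0.

S(f_3,h_6): leading monomials are coprime, so the S-polynomial reduces to 0 (Buchberger's first criterion).
S(h_4,h_6): lcm = y**3. S = 0.
  remainder 0.

S(h_5,h_6): leading monomials are coprime, so the S-polynomial reduces to 0 (Buchberger's first criterion).
Every S-polynomial of the final basis reduces to 0, so we have a Gröbner basis.
Inter-reduce: drop elements whose leading term is divisible by another's, tail-reduce, and make monic.
Reduced Gröbner basis: {y**2 + y, x}.
Label its elements g_1 = y**2 + y, g_2 = x.

Reduce p = x modulo G:
  leading term x: subtract (1)·g_2 from x → 0
  normal form = 0.
Since the normal form is 0, p ∈ I.

The remainder on division by a Gröbner basis is unique — it is the normal form.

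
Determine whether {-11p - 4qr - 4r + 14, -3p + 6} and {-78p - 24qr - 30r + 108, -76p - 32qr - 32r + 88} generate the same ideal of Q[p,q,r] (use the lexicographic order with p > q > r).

For a fixed monomial order, each ideal has a unique reduced Gröbner basis; comparing bases decides equality.
Buchberger on the first generating set:
f_1 = -11p - 4qr - 4r + 14, LT = p.
f_2 = -3p + 6, LT = p.

S(f_1,f_2): lcm = p. S = 4/11qr + 4/11r + 8/11.
  reduce S modulo (f_1, f_2):
  remainder 4/11qr + 4/11r + 8/11 ≠ 0; add g_3 = 4/11qr + 4/11r + 8/11 to the basis.

The other S-polynomials (S(f_1,g_3), S(f_2,g_3)) all reduce to 0 modulo the current basis, so we have a Gröbner basis.
Inter-reduce: drop elements whose leading term is divisible by another's, tail-reduce, and make monic.
Reduced Gröbner basis: {p - 2, qr + r + 2}.

Buchberger on the second generating set:
h_1 = -78p - 24qr - 30r + 108, LT = p.
h_2 = -76p - 32qr - 32r + 88, LT = p.

S(h_1,h_2): lcm = p. S = -28/247qr - 9/247r - 56/247.
  reduce S modulo (h_1, h_2):
  remainder -28/247qr - 9/247r - 56/247 ≠ 0; add k_3 = -28/247qr - 9/247r - 56/247 to the basis.

The other S-polynomials (S(h_1,k_3), S(h_2,k_3)) all reduce to 0 modulo the current basis, so we have a Gröbner basis.
Inter-reduce: drop elements whose leading term is divisible by another's, tail-reduce, and make monic.
Reduced Gröbner basis: {p + 2/7r - 2, qr + 9/28r + 2}.

The bases are distinct; the ideals are different.

No, the ideals differ.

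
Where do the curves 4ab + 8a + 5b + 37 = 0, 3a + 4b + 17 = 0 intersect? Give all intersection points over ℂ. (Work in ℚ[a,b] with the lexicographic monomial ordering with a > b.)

Compute a lex Gröbner basis by Buchberger's algorithm.
f_1 = 4ab + 8a + 5b + 37, LT = ab.
f_2 = 3a + 4b + 17, LT = a.

S(f_1,f_2): lcm = ab. S = 2a - 4/3b² - 53/12b + 37/4.
  leading term a: subtract (⅔)·f_2 from 2a - 4/3b² - 53/12b + 37/4 → -4/3b² - 85/12b - 25/12
  leading term b²: no divisor's leading term divides it; move -4/3b² to the remainder.
  leading term b: no divisor's leading term divides it; move -85/12b to the remainder.
  leading term 1: no divisor's leading term divides it; move -25/12 to the remainder.
  remainder -4/3b² - 85/12b - 25/12 ≠ 0; add h_3 = -4/3b² - 85/12b - 25/12 to the basis.

The other S-polynomials (S(f_1,h_3), S(f_2,h_3)) all reduce to 0 modulo the current basis, so we have a Gröbner basis.
Inter-reduce: drop elements whose leading term is divisible by another's, tail-reduce, and make monic.
Reduced Gröbner basis: {a + 4/3b + 17/3, b² + 85/16b + 25/16}.

A lex Gröbner basis eliminates variables successively. Here b² + 85/16b + 25/16 depends only on b, with roots {-5, -5/16}; lifting each root through the earlier basis elements recovers the full solutions.
  b = -5: the earlier basis element becomes a - 1 = 0, giving a = 1 — point (1, -5).
  b = -5/16: the earlier basis element becomes a + 21/4 = 0, giving a = -21/4 — point (-21/4, -5/16).
Check: every point annihilates each of the original generators.

{(1, -5), (-21/4, -5/16)}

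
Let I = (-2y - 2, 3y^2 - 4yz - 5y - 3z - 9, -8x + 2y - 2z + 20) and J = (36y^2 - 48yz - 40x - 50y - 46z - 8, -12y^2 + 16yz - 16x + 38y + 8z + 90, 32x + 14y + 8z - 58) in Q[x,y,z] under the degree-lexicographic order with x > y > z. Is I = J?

For a fixed monomial order, each ideal has a unique reduced Gröbner basis; comparing bases decides equality.
Buchberger on the first generating set:
f_1 = -2y - 2, LT = y.
f_2 = 3y^2 - 4yz - 5y - 3z - 9, LT = y^2.
f_3 = -8x + 2y - 2z + 20, LT = x.

S(f_1,f_2): lcm = y^2. S = 4/3yz + 8/3y + z + 3.
  leading term yz: subtract (-2/3z)·f_1 from 4/3yz + 8/3y + z + 3 → 8/3y - 1/3z + 3
  leading term y: subtract (-4/3)·f_1 from 8/3y - 1/3z + 3 → -1/3z + 1/3
  leading term z: no divisor's leading term divides it; move -1/3z to the remainder.
  leading term 1: no divisor's leading term divides it; move 1/3 to the remainder.
  remainder -1/3z + 1/3 ≠ 0; add g_4 = -1/3z + 1/3 to the basis.

The other S-polynomials (S(f_1,f_3), S(f_2,f_3), S(f_1,g_4), S(f_2,g_4), S(f_3,g_4)) all reduce to 0 modulo the current basis, so we have a Gröbner basis.
Inter-reduce: drop elements whose leading term is divisible by another's, tail-reduce, and make monic.
Reduced Gröbner basis: {x - 2, y + 1, z - 1}.

Buchberger on the second generating set:
h_1 = 36y^2 - 48yz - 40x - 50y - 46z - 8, LT = y^2.
h_2 = -12y^2 + 16yz - 16x + 38y + 8z + 90, LT = y^2.
h_3 = 32x + 14y + 8z - 58, LT = x.

S(h_1,h_2): lcm = y^2. S = -22/9x + 16/9y - 11/18z + 131/18.
  leading term x: subtract (-11/144)·h_3 from -22/9x + 16/9y - 11/18z + 131/18 → 205/72y + 205/72
  leading term y: no divisor's leading term divides it; move 205/72y to the remainder.
  leading term 1: no divisor's leading term divides it; move 205/72 to the remainder.
  remainder 205/72y + 205/72 ≠ 0; add k_4 = 205/72y + 205/72 to the basis.

S(h_1,k_4): lcm = y^2. S = -4/3yz - 10/9x - 43/18y - 23/18z - 2/9.
  leading term yz: subtract (-96/205z)·k_4 from -4/3yz - 10/9x - 43/18y - 23/18z - 2/9 → -10/9x - 43/18y + 1/18z - 2/9
  leading term x: subtract (-5/144)·h_3 from -10/9x - 43/18y + 1/18z - 2/9 → -137/72y + 1/3z - 161/72
  leading term y: subtract (-137/205)·k_4 from -137/72y + 1/3z - 161/72 → 1/3z - 1/3
  leading term z: no divisor's leading term divides it; move 1/3z to the remainder.
  leading term 1: no divisor's leading term divides it; move -1/3 to the remainder.
  remainder 1/3z - 1/3 ≠ 0; add k_5 = 1/3z - 1/3 to the basis.

The other S-polynomials (S(h_1,h_3), S(h_2,h_3), S(h_2,k_4), S(h_3,k_4), S(h_1,k_5), S(h_2,k_5), S(h_3,k_5), S(k_4,k_5)) all reduce to 0 modulo the current basis, so we have a Gröbner basis.
Inter-reduce: drop elements whose leading term is divisible by another's, tail-reduce, and make monic.
Reduced Gröbner basis: {x - 2, y + 1, z - 1}.

Same reduced basis, so the two generating sets span the same ideal.

Yes, the ideals are equal.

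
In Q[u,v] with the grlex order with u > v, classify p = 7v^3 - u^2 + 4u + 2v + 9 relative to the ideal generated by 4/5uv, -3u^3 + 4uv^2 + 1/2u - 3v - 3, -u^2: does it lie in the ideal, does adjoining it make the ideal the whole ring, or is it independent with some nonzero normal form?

First compute the reduced Gröbner basis of I by Buchberger's algorithm.
f_1 = 4/5uv, LT = uv.
f_2 = -3u^3 + 4uv^2 + 1/2u - 3v - 3, LT = u^3.
f_3 = -u^2, LT = u^2.

S(f_1,f_2): lcm = u^3v. S = 4/3uv^3 + 1/6uv - v^2 - v.
  leading term uv^3: subtract (5/3v^2)·f_1 from 4/3uv^3 + 1/6uv - v^2 - v → 1/6uv - v^2 - v
  leading term uv: subtract (5/24)·f_1 from 1/6uv - v^2 - v → -v^2 - v
  leading term v^2: no divisor's leading term divides it; move -v^2 to the remainder.
  leading term v: no divisor's leading term divides it; move -v to the remainder.
  remainder -v^2 - v ≠ 0; add h_4 = -v^2 - v to the basis.

S(f_2,f_3): lcm = u^3. S = -4/3uv^2 - 1/6u + v + 1.
  leading term uv^2: subtract (-5/3v)·f_1 from -4/3uv^2 - 1/6u + v + 1 → -1/6u + v + 1
  leading term u: no divisor's leading term divides it; move -1/6u to the remainder.
  leading term v: no divisor's leading term divides it; move v to the remainder.
  leading term 1: no divisor's leading term divides it; move 1 to the remainder.
  remainder -1/6u + v + 1 ≠ 0; add h_5 = -1/6u + v + 1 to the basis.

S(f_3,h_5): lcm = u^2. S = 6uv + 6u.
  leading term uv: subtract (15/2)·f_1 from 6uv + 6u → 6u
  leading term u: subtract (-36)·h_5 from 6u → 36v + 36
  leading term v: no divisor's leading term divides it; move 36v to the remainder.
  leading term 1: no divisor's leading term divides it; move 36 to the remainder.
  remainder 36v + 36 ≠ 0; add h_6 = 36v + 36 to the basis.

The other S-polynomials (S(f_1,f_3), S(f_1,h_4), S(f_2,h_4), S(f_3,h_4), S(f_1,h_5), S(f_2,h_5), S(h_4,h_5), S(f_1,h_6), S(f_2,h_6), S(f_3,h_6), S(h_4,h_6), S(h_5,h_6)) all reduce to 0 modulo the current basis, so we have a Gröbner basis.
Inter-reduce: drop elements whose leading term is divisible by another's, tail-reduce, and make monic.
Reduced Gröbner basis: {u, v + 1}.
Label its elements g_1 = u, g_2 = v + 1.

Reduce p = 7v^3 - u^2 + 4u + 2v + 9 modulo G:
  leading term v^3: subtract (7v^2)·g_2 from 7v^3 - u^2 + 4u + 2v + 9 → -u^2 - 7v^2 + 4u + 2v + 9
  leading term u^2: subtract (-u)·g_1 from -u^2 - 7v^2 + 4u + 2v + 9 → -7v^2 + 4u + 2v + 9
  leading term v^2: subtract (-7v)·g_2 from -7v^2 + 4u + 2v + 9 → 4u + 9v + 9
  leading term u: subtract (4)·g_1 from 4u + 9v + 9 → 9v + 9
  leading term v: subtract (9)·g_2 from 9v + 9 → 0
  normal form = 0.
Since the normal form is 0, p ∈ I.

7v^3 - u^2 + 4u + 2v + 9 lies in I (it reduces to 0).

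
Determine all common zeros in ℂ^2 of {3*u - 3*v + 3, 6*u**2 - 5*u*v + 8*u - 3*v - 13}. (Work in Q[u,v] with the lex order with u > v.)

Compute a lex Gröbner basis by Buchberger's algorithm.
f_1 = 3*u - 3*v + 3, LT = u.
f_2 = 6*u**2 - 5*u*v + 8*u - 3*v - 13, LT = u**2.

S(f_1,f_2): lcm = u**2. S = -1/6*u*v - 1/3*u + 1/2*v + 13/6.
  leading term u*v: subtract (-1/18*v)·f_1 from -1/6*u*v - 1/3*u + 1/2*v + 13/6 → -1/3*u - 1/6*v**2 + 2/3*v + 13/6
  leading term u: subtract (-1/9)·f_1 from -1/3*u - 1/6*v**2 + 2/3*v + 13/6 → -1/6*v**2 + 1/3*v + 5/2
  leading term v**2: no divisor's leading term divides it; move -1/6*v**2 to the remainder.
  leading term v: no divisor's leading term divides it; move 1/3*v to the remainder.
  leading term 1: no divisor's leading term divides it; move 5/2 to the remainder.
  remainder -1/6*v**2 + 1/3*v + 5/2 ≠ 0; add h_3 = -1/6*v**2 + 1/3*v + 5/2 to the basis.

The other S-polynomials (S(f_1,h_3), S(f_2,h_3)) all reduce to 0 modulo the current basis, so we have a Gröbner basis.
Inter-reduce: drop elements whose leading term is divisible by another's, tail-reduce, and make monic.
Reduced Gröbner basis: {u - v + 1, v**2 - 2*v - 15}.

The lex basis is triangular: the last element involves only v. Solving v**2 - 2*v - 15 = 0 gives v ∈ {-3, 5}; substituting each value into the earlier elements determines the remaining variables.
  v = -3: the earlier basis element becomes u + 4 = 0, giving u = -4 — point (-4, -3).
  v = 5: the earlier basis element becomes u - 4 = 0, giving u = 4 — point (4, 5).
Each listed point satisfies every original equation (direct substitution).
This is the nonlinear analogue of row-reducing a linear system.

{(-4, -3), (4, 5)}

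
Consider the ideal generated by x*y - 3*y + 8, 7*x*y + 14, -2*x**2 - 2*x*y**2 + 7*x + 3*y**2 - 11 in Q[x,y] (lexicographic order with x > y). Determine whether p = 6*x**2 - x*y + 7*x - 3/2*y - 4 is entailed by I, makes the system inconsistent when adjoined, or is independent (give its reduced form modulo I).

Adjoining 6*x**2 - x*y + 7*x - 3/2*y - 4 makes the ideal the whole ring: the system is inconsistent.

First compute the reduced Gröbner basis of I by Buchberger's algorithm.
f_1 = x*y - 3*y + 8, LT = x*y.
f_2 = 7*x*y + 14, LT = x*y.
f_3 = -2*x**2 - 2*x*y**2 + 7*x + 3*y**2 - 11, LT = x**2.

S(f_1,f_2): lcm = x*y. S = -3*y + 6.
  leading term y: no divisor's leading term divides it; move -3*y to the remainder.
  leading term 1: no divisor's leading term divides it; move 6 to the remainder.
  remainder -3*y + 6 ≠ 0; add h_4 = -3*y + 6 to the basis.

S(f_1,f_3): lcm = x**2*y. S = -x*y**3 + 1/2*x*y + 8*x + 3/2*y**3 - 11/2*y.
  leading term x*y**3: subtract (-y**2)·f_1 from -x*y**3 + 1/2*x*y + 8*x + 3/2*y**3 - 11/2*y → 1/2*x*y + 8*x - 3/2*y**3 + 8*y**2 - 11/2*y
  leading term x*y: subtract (1/2)·f_1 from 1/2*x*y + 8*x - 3/2*y**3 + 8*y**2 - 11/2*y → 8*x - 3/2*y**3 + 8*y**2 - 4*y - 4
  leading term x: no divisor's leading term divides it; move 8*x to the remainder.
  leading term y**3: subtract (1/2*y**2)·h_4 from -3/2*y**3 + 8*y**2 - 4*y - 4 → 5*y**2 - 4*y - 4
  leading term y**2: subtract (-5/3*y)·h_4 from 5*y**2 - 4*y - 4 → 6*y - 4
  leading term y: subtract (-2)·h_4 from 6*y - 4 → 8
  leading term 1: no divisor's leading term divides it; move 8 to the remainder.
  remainder 8*x + 8 ≠ 0; add h_5 = 8*x + 8 to the basis.

The other S-polynomials (S(f_2,f_3), S(f_1,h_4), S(f_2,h_4), S(f_3,h_4), S(f_1,h_5), S(f_2,h_5), S(f_3,h_5), S(h_4,h_5)) all reduce to 0 modulo the current basis, so we have a Gröbner basis.
Inter-reduce: drop elements whose leading term is divisible by another's, tail-reduce, and make monic.
Reduced Gröbner basis: {x + 1, y - 2}.
Label its elements g_1 = x + 1, g_2 = y - 2.

Reduce p = 6*x**2 - x*y + 7*x - 3/2*y - 4 modulo G:
  leading term x**2: subtract (6*x)·g_1 from 6*x**2 - x*y + 7*x - 3/2*y - 4 → -x*y + x - 3/2*y - 4
  leading term x*y: subtract (-y)·g_1 from -x*y + x - 3/2*y - 4 → x - 1/2*y - 4
  leading term x: subtract (1)·g_1 from x - 1/2*y - 4 → -1/2*y - 5
  leading term y: subtract (-1/2)·g_2 from -1/2*y - 5 → -6
  leading term 1: no divisor's leading term divides it; move -6 to the remainder.
  normal form = -6.
The normal form is nonzero, so p ∉ I. Since p minus its normal form lies in I, I + (p) = I + (r) where r = -6; decide whether this ideal is the whole ring.
Here r = -6 is a nonzero constant, hence a unit: 1 ∈ I + (p), the Gröbner basis of I + (p) is {1}, and the enlarged system has no common solution — adjoining p is inconsistent.

Ideal membership is decidable via reduction modulo a Gröbner basis.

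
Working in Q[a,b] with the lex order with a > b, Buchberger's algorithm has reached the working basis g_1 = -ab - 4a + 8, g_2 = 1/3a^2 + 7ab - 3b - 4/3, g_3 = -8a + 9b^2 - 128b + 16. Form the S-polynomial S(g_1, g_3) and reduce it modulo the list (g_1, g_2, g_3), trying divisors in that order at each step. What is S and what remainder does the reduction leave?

S(g_1, g_3) = 4a + 9/8b^3 - 16b^2 + 2b - 8; remainder on division = 9/8b^3 - 23/2b^2 - 62b.

lcm(LM(g_1), LM(g_3)) = ab.
S = (lcm/LT(g_1))·g_1 − (lcm/LT(g_3))·g_3 = 4a + 9/8b^3 - 16b^2 + 2b - 8.
Reduce S modulo (g_1, g_2, g_3) in that order:
  leading term a: subtract (-1/2)·g_3 from 4a + 9/8b^3 - 16b^2 + 2b - 8 → 9/8b^3 - 23/2b^2 - 62b
  leading term b^3: no divisor's leading term divides it; move 9/8b^3 to the remainder.
  leading term b^2: no divisor's leading term divides it; move -23/2b^2 to the remainder.
  leading term b: no divisor's leading term divides it; move -62b to the remainder.
The remainder 9/8b^3 - 23/2b^2 - 62b is nonzero, so it would be added as the next basis element.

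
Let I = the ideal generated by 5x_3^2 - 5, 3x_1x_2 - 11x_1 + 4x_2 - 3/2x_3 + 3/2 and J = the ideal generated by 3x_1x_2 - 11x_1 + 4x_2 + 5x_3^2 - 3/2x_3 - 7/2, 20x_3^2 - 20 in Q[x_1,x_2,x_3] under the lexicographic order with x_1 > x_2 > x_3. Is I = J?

Since reduced Gröbner bases are canonical representatives of ideals under a given ordering, it suffices to compute and compare them.
Buchberger on the first generating set:
f_1 = 5x_3^2 - 5, LT = x_3^2.
f_2 = 3x_1x_2 - 11x_1 + 4x_2 - 3/2x_3 + 3/2, LT = x_1x_2.

The S-polynomials (S(f_1,f_2)) all reduce to 0 modulo the current basis, so we have a Gröbner basis.
Inter-reduce: drop elements whose leading term is divisible by another's, tail-reduce, and make monic.
Reduced Gröbner basis: {x_1x_2 - 11/3x_1 + 4/3x_2 - 1/2x_3 + 1/2, x_3^2 - 1}.

Buchberger on the second generating set:
h_1 = 3x_1x_2 - 11x_1 + 4x_2 + 5x_3^2 - 3/2x_3 - 7/2, LT = x_1x_2.
h_2 = 20x_3^2 - 20, LT = x_3^2.

The S-polynomials (S(h_1,h_2)) all reduce to 0 modulo the current basis, so we have a Gröbner basis.
Inter-reduce: drop elements whose leading term is divisible by another's, tail-reduce, and make monic.
Reduced Gröbner basis: {x_1x_2 - 11/3x_1 + 4/3x_2 - 1/2x_3 + 1/2, x_3^2 - 1}.

These coincide, so the ideals are equal.

Yes, the ideals are equal.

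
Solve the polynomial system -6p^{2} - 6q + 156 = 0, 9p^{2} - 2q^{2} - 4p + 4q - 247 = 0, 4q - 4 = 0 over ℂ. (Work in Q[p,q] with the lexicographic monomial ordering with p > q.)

{(-5, 1)}

Compute a lex Gröbner basis by Buchberger's algorithm.
f_1 = -6p^{2} - 6q + 156, LT = p^{2}.
f_2 = 9p^{2} - 4p - 2q^{2} + 4q - 247, LT = p^{2}.
f_3 = 4q - 4, LT = q.

S(f_1,f_2): lcm = p^{2}. S = \tfrac{4}{9}p + \tfrac{2}{9}q^{2} + \tfrac{5}{9}q + \tfrac{13}{9}.
  leading term p: no divisor's leading term divides it; move \tfrac{4}{9}p to the remainder.
  leading term q^{2}: subtract (\tfrac{1}{18}q)·f_3 from \tfrac{2}{9}q^{2} + \tfrac{5}{9}q + \tfrac{13}{9} → \tfrac{7}{9}q + \tfrac{13}{9}
  leading term q: subtract (\tfrac{7}{36})·f_3 from \tfrac{7}{9}q + \tfrac{13}{9} → \tfrac{20}{9}
  leading term 1: no divisor's leading term divides it; move \tfrac{20}{9} to the remainder.
  remainder \tfrac{4}{9}p + \tfrac{20}{9} ≠ 0; add h_4 = \tfrac{4}{9}p + \tfrac{20}{9} to the basis.

The other S-polynomials (S(f_1,f_3), S(f_2,f_3), S(f_1,h_4), S(f_2,h_4), S(f_3,h_4)) all reduce to 0 modulo the current basis, so we have a Gröbner basis.
Inter-reduce: drop elements whose leading term is divisible by another's, tail-reduce, and make monic.
Reduced Gröbner basis: {p + 5, q - 1}.

Since the basis is lex-ordered, q - 1 is univariate in q. Its roots are {1}. Back-substituting each root into the other basis elements fixes the other coordinates.
  q = 1: the earlier basis element becomes p + 5 = 0, giving p = -5 — point (-5, 1).
Substituting each solution back into the original system confirms all equations vanish.
A lex Gröbner basis triangularizes the system, enabling back-substitution.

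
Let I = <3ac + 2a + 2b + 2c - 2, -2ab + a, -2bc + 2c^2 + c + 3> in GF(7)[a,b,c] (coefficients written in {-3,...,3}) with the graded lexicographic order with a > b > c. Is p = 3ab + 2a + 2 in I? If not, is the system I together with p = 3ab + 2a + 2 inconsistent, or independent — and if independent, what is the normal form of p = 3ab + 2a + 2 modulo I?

First compute the reduced Gröbner basis of I by Buchberger's algorithm.
f_1 = 3ac + 2a + 2b + 2c - 2, LT = ac.
f_2 = -2ab + a, LT = ab.
f_3 = -2bc + 2c^2 + c + 3, LT = bc.

S(f_1,f_2): lcm = abc. S = 3ab - 3ac + 3b^2 + 3bc - 3b.
  leading term ab: subtract (2)·f_2 from 3ab - 3ac + 3b^2 + 3bc - 3b → -3ac + 3b^2 + 3bc - 2a - 3b
  leading term ac: subtract (-1)·f_1 from -3ac + 3b^2 + 3bc - 2a - 3b → 3b^2 + 3bc - b + 2c - 2
  leading term b^2: no divisor's leading term divides it; move 3b^2 to the remainder.
  leading term bc: subtract (2)·f_3 from 3bc - b + 2c - 2 → 3c^2 - b - 1
  leading term c^2: no divisor's leading term divides it; move 3c^2 to the remainder.
  leading term b: no divisor's leading term divides it; move -b to the remainder.
  leading term 1: no divisor's leading term divides it; move -1 to the remainder.
  remainder 3b^2 + 3c^2 - b - 1 ≠ 0; add h_4 = 3b^2 + 3c^2 - b - 1 to the basis.

S(f_1,f_3): lcm = abc. S = ac^2 + 3ab - 3ac + 3b^2 + 3bc - 2a - 3b.
  leading term ac^2: subtract (-2c)·f_1 from ac^2 + 3ab - 3ac + 3b^2 + 3bc - 2a - 3b → 3ab + ac + 3b^2 - 3c^2 - 2a - 3b + 3c
  leading term ab: subtract (2)·f_2 from 3ab + ac + 3b^2 - 3c^2 - 2a - 3b + 3c → ac + 3b^2 - 3c^2 + 3a - 3b + 3c
  leading term ac: subtract (-2)·f_1 from ac + 3b^2 - 3c^2 + 3a - 3b + 3c → 3b^2 - 3c^2 + b + 3
  leading term b^2: subtract (1)·h_4 from 3b^2 - 3c^2 + b + 3 → c^2 + 2b - 3
  leading term c^2: no divisor's leading term divides it; move c^2 to the remainder.
  leading term b: no divisor's leading term divides it; move 2b to the remainder.
  leading term 1: no divisor's leading term divides it; move -3 to the remainder.
  remainder c^2 + 2b - 3 ≠ 0; add h_5 = c^2 + 2b - 3 to the basis.

S(f_2,f_3): lcm = abc. S = ac^2 - 2a.
  leading term ac^2: subtract (-2c)·f_1 from ac^2 - 2a → -3ac - 3bc - 3c^2 - 2a + 3c
  leading term ac: subtract (-1)·f_1 from -3ac - 3bc - 3c^2 - 2a + 3c → -3bc - 3c^2 + 2b - 2c - 2
  leading term bc: subtract (-2)·f_3 from -3bc - 3c^2 + 2b - 2c - 2 → c^2 + 2b - 3
  leading term c^2: subtract (1)·h_5 from c^2 + 2b - 3 → 0
  remainder 0.

S(f_1,h_4): leading monomials are coprime, so the S-polynomial reduces to 0 (Buchberger's first criterion).
S(f_2,h_4): lcm = ab^2. S = -ac^2 + ab - 2a.
  leading term ac^2: subtract (2c)·f_1 from -ac^2 + ab - 2a → ab + 3ac + 3bc + 3c^2 - 2a - 3c
  leading term ab: subtract (3)·f_2 from ab + 3ac + 3bc + 3c^2 - 2a - 3c → 3ac + 3bc + 3c^2 + 2a - 3c
  leading term ac: subtract (1)·f_1 from 3ac + 3bc + 3c^2 + 2a - 3c → 3bc + 3c^2 - 2b + 2c + 2
  leading term bc: subtract (2)·f_3 from 3bc + 3c^2 - 2b + 2c + 2 → -c^2 - 2b + 3
  leading term c^2: subtract (-1)·h_5 from -c^2 - 2b + 3 → 0
  remainder 0.

S(f_3,h_4): lcm = b^2c. S = -bc^2 - c^3 + bc + 2b - 2c.
  leading term bc^2: subtract (-3c)·f_3 from -bc^2 - c^3 + bc + 2b - 2c → -2c^3 + bc + 3c^2 + 2b
  leading term c^3: subtract (-2c)·h_5 from -2c^3 + bc + 3c^2 + 2b → -2bc + 3c^2 + 2b + c
  leading term bc: subtract (1)·f_3 from -2bc + 3c^2 + 2b + c → c^2 + 2b - 3
  leading term c^2: subtract (1)·h_5 from c^2 + 2b - 3 → 0
  remainder 0.

S(f_1,h_5): lcm = ac^2. S = -2ab + 3ac + 3bc + 3c^2 + 3a - 3c.
  leading term ab: subtract (1)·f_2 from -2ab + 3ac + 3bc + 3c^2 + 3a - 3c → 3ac + 3bc + 3c^2 + 2a - 3c
  leading term ac: subtract (1)·f_1 from 3ac + 3bc + 3c^2 + 2a - 3c → 3bc + 3c^2 - 2b + 2c + 2
  leading term bc: subtract (2)·f_3 from 3bc + 3c^2 - 2b + 2c + 2 → -c^2 - 2b + 3
  leading term c^2: subtract (-1)·h_5 from -c^2 - 2b + 3 → 0
  remainder 0.

S(f_2,h_5): leading monomials are coprime, so the S-polynomial reduces to 0 (Buchberger's first criterion).
S(f_3,h_5): lcm = bc^2. S = -c^3 - 2b^2 + 3c^2 + 3b + 2c.
  leading term c^3: subtract (-c)·h_5 from -c^3 - 2b^2 + 3c^2 + 3b + 2c → -2b^2 + 2bc + 3c^2 + 3b - c
  leading term b^2: subtract (-3)·h_4 from -2b^2 + 2bc + 3c^2 + 3b - c → 2bc - 2c^2 - c - 3
  leading term bc: subtract (-1)·f_3 from 2bc - 2c^2 - c - 3 → 0
  remainder 0.

S(h_4,h_5): leading monomials are coprime, so the S-polynomial reduces to 0 (Buchberger's first criterion).
Every S-polynomial of the final basis reduces to 0, so we have a Gröbner basis.
Inter-reduce: drop elements whose leading term is divisible by another's, tail-reduce, and make monic.
Reduced Gröbner basis: {ab + 3a, ac + 3a + 3b + 3c - 3, b^2 - 2, bc + 2b + 3c - 1, c^2 + 2b - 3}.
Label its elements g_1 = ab + 3a, g_2 = ac + 3a + 3b + 3c - 3, g_3 = b^2 - 2, g_4 = bc + 2b + 3c - 1, g_5 = c^2 + 2b - 3.

Reduce p = 3ab + 2a + 2 modulo G:
  leading term ab: subtract (3)·g_1 from 3ab + 2a + 2 → 2
  leading term 1: no divisor's leading term divides it; move 2 to the remainder.
  normal form = 2.
The normal form is nonzero, so p ∉ I. Since p minus its normal form lies in I, I + (p) = I + (r) where r = 2; decide whether this ideal is the whole ring.
Here r = 2 is a nonzero constant, hence a unit: 1 ∈ I + (p), the Gröbner basis of I + (p) is {1}, and the enlarged system has no common solution — adjoining p is inconsistent.

Ideal membership is decidable via reduction modulo a Gröbner basis.

Adjoining 3ab + 2a + 2 makes the ideal the whole ring: the system is inconsistent.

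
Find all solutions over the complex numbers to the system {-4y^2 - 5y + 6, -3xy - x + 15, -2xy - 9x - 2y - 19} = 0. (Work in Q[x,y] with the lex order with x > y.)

Compute a lex Gröbner basis by Buchberger's algorithm.
f_1 = -4y^2 - 5y + 6, LT = y^2.
f_2 = -3xy - x + 15, LT = xy.
f_3 = -2xy - 9x - 2y - 19, LT = xy.

S(f_1,f_2): lcm = xy^2. S = 11/12xy - 3/2x + 5y.
  leading term xy: subtract (-11/36)·f_2 from 11/12xy - 3/2x + 5y → -65/36x + 5y + 55/12
  leading term x: no divisor's leading term divides it; move -65/36x to the remainder.
  leading term y: no divisor's leading term divides it; move 5y to the remainder.
  leading term 1: no divisor's leading term divides it; move 55/12 to the remainder.
  remainder -65/36x + 5y + 55/12 ≠ 0; add h_4 = -65/36x + 5y + 55/12 to the basis.

S(f_1,f_3): lcm = xy^2. S = -13/4xy - 3/2x - y^2 - 19/2y.
  leading term xy: subtract (13/12)·f_2 from -13/4xy - 3/2x - y^2 - 19/2y → -5/12x - y^2 - 19/2y - 65/4
  leading term x: subtract (3/13)·h_4 from -5/12x - y^2 - 19/2y - 65/4 → -y^2 - 277/26y - 225/13
  leading term y^2: subtract (1/4)·f_1 from -y^2 - 277/26y - 225/13 → -489/52y - 489/26
  leading term y: no divisor's leading term divides it; move -489/52y to the remainder.
  leading term 1: no divisor's leading term divides it; move -489/26 to the remainder.
  remainder -489/52y - 489/26 ≠ 0; add h_5 = -489/52y - 489/26 to the basis.

The other S-polynomials (S(f_2,f_3), S(f_1,h_4), S(f_2,h_4), S(f_3,h_4), S(f_1,h_5), S(f_2,h_5), S(f_3,h_5), S(h_4,h_5)) all reduce to 0 modulo the current basis, so we have a Gröbner basis.
Inter-reduce: drop elements whose leading term is divisible by another's, tail-reduce, and make monic.
Reduced Gröbner basis: {x + 3, y + 2}.

Since the basis is lex-ordered, y + 2 is univariate in y. Its roots are {-2}. Back-substituting each root into the other basis elements fixes the other coordinates.
  y = -2: the earlier basis element becomes x + 3 = 0, giving x = -3 — point (-3, -2).
Substituting each solution back into the original system confirms all equations vanish.

{(-3, -2)}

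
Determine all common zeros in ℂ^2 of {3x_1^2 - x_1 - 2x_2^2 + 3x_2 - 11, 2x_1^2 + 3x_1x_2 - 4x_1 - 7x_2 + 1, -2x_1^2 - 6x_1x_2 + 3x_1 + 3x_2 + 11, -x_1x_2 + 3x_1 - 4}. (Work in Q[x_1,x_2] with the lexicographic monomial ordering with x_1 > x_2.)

Compute a lex Gröbner basis by Buchberger's algorithm.
f_1 = 3x_1^2 - x_1 - 2x_2^2 + 3x_2 - 11, LT = x_1^2.
f_2 = 2x_1^2 + 3x_1x_2 - 4x_1 - 7x_2 + 1, LT = x_1^2.
f_3 = -2x_1^2 - 6x_1x_2 + 3x_1 + 3x_2 + 11, LT = x_1^2.
f_4 = -x_1x_2 + 3x_1 - 4, LT = x_1x_2.

S(f_1,f_2): lcm = x_1^2. S = -3/2x_1x_2 + 5/3x_1 - 2/3x_2^2 + 9/2x_2 - 25/6.
  leading term x_1x_2: subtract (3/2)·f_4 from -3/2x_1x_2 + 5/3x_1 - 2/3x_2^2 + 9/2x_2 - 25/6 → -17/6x_1 - 2/3x_2^2 + 9/2x_2 + 11/6
  leading term x_1: no divisor's leading term divides it; move -17/6x_1 to the remainder.
  leading term x_2^2: no divisor's leading term divides it; move -2/3x_2^2 to the remainder.
  leading term x_2: no divisor's leading term divides it; move 9/2x_2 to the remainder.
  leading term 1: no divisor's leading term divides it; move 11/6 to the remainder.
  remainder -17/6x_1 - 2/3x_2^2 + 9/2x_2 + 11/6 ≠ 0; add h_5 = -17/6x_1 - 2/3x_2^2 + 9/2x_2 + 11/6 to the basis.

S(f_1,f_3): lcm = x_1^2. S = -3x_1x_2 + 7/6x_1 - 2/3x_2^2 + 5/2x_2 + 11/6.
  leading term x_1x_2: subtract (3)·f_4 from -3x_1x_2 + 7/6x_1 - 2/3x_2^2 + 5/2x_2 + 11/6 → -47/6x_1 - 2/3x_2^2 + 5/2x_2 + 83/6
  leading term x_1: subtract (47/17)·h_5 from -47/6x_1 - 2/3x_2^2 + 5/2x_2 + 83/6 → 20/17x_2^2 - 169/17x_2 + 149/17
  leading term x_2^2: no divisor's leading term divides it; move 20/17x_2^2 to the remainder.
  leading term x_2: no divisor's leading term divides it; move -169/17x_2 to the remainder.
  leading term 1: no divisor's leading term divides it; move 149/17 to the remainder.
  remainder 20/17x_2^2 - 169/17x_2 + 149/17 ≠ 0; add h_6 = 20/17x_2^2 - 169/17x_2 + 149/17 to the basis.

S(f_1,f_4): lcm = x_1^2x_2. S = 3x_1^2 - 1/3x_1x_2 - 4x_1 - 2/3x_2^3 + x_2^2 - 11/3x_2.
  leading term x_1^2: subtract (1)·f_1 from 3x_1^2 - 1/3x_1x_2 - 4x_1 - 2/3x_2^3 + x_2^2 - 11/3x_2 → -1/3x_1x_2 - 3x_1 - 2/3x_2^3 + 3x_2^2 - 20/3x_2 + 11
  leading term x_1x_2: subtract (1/3)·f_4 from -1/3x_1x_2 - 3x_1 - 2/3x_2^3 + 3x_2^2 - 20/3x_2 + 11 → -4x_1 - 2/3x_2^3 + 3x_2^2 - 20/3x_2 + 37/3
  leading term x_1: subtract (24/17)·h_5 from -4x_1 - 2/3x_2^3 + 3x_2^2 - 20/3x_2 + 37/3 → -2/3x_2^3 + 67/17x_2^2 - 664/51x_2 + 497/51
  leading term x_2^3: subtract (-17/30x_2)·h_6 from -2/3x_2^3 + 67/17x_2^2 - 664/51x_2 + 497/51 → -863/510x_2^2 - 1369/170x_2 + 497/51
  leading term x_2^2: subtract (-863/600)·h_6 from -863/510x_2^2 - 1369/170x_2 + 497/51 → -13411/600x_2 + 13411/600
  leading term x_2: no divisor's leading term divides it; move -13411/600x_2 to the remainder.
  leading term 1: no divisor's leading term divides it; move 13411/600 to the remainder.
  remainder -13411/600x_2 + 13411/600 ≠ 0; add h_7 = -13411/600x_2 + 13411/600 to the basis.

The other S-polynomials (S(f_2,f_3), S(f_2,f_4), S(f_3,f_4), S(f_1,h_5), S(f_2,h_5), S(f_3,h_5), S(f_4,h_5), S(f_1,h_6), S(f_2,h_6), S(f_3,h_6), S(f_4,h_6), S(h_5,h_6), S(f_1,h_7), S(f_2,h_7), S(f_3,h_7), S(f_4,h_7), S(h_5,h_7), S(h_6,h_7)) all reduce to 0 modulo the current basis, so we have a Gröbner basis.
Inter-reduce: drop elements whose leading term is divisible by another's, tail-reduce, and make monic.
Reduced Gröbner basis: {x_1 - 2, x_2 - 1}.

A lex Gröbner basis eliminates variables successively. Here x_2 - 1 depends only on x_2, with roots {1}; lifting each root through the earlier basis elements recovers the full solutions.
  x_2 = 1: the earlier basis element becomes x_1 - 2 = 0, giving x_1 = 2 — point (2, 1).
Check: every point annihilates each of the original generators.

{(2, 1)}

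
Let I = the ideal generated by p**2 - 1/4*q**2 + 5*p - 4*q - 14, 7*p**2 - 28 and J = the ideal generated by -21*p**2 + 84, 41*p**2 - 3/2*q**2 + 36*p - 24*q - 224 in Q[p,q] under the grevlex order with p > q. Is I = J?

For a fixed monomial order, each ideal has a unique reduced Gröbner basis; comparing bases decides equality.
Buchberger on the first generating set:
f_1 = p**2 - 1/4*q**2 + 5*p - 4*q - 14, LT = p**2.
f_2 = 7*p**2 - 28, LT = p**2.

S(f_1,f_2): lcm = p**2. S = -1/4*q**2 + 5*p - 4*q - 10.
  leading term q**2: no divisor's leading term divides it; move -1/4*q**2 to the remainder.
  leading term p: no divisor's leading term divides it; move 5*p to the remainder.
  leading term q: no divisor's leading term divides it; move -4*q to the remainder.
  leading term 1: no divisor's leading term divides it; move -10 to the remainder.
  remainder -1/4*q**2 + 5*p - 4*q - 10 ≠ 0; add g_3 = -1/4*q**2 + 5*p - 4*q - 10 to the basis.

S(f_1,g_3): leading monomials are coprime, so the S-polynomial reduces to 0 (Buchberger's first criterion).
S(f_2,g_3): leading monomials are coprime, so the S-polynomial reduces to 0 (Buchberger's first criterion).
Every S-polynomial of the final basis reduces to 0, so we have a Gröbner basis.
Inter-reduce: drop elements whose leading term is divisible by another's, tail-reduce, and make monic.
Reduced Gröbner basis: {p**2 - 4, q**2 - 20*p + 16*q + 40}.

Buchberger on the second generating set:
h_1 = -21*p**2 + 84, LT = p**2.
h_2 = 41*p**2 - 3/2*q**2 + 36*p - 24*q - 224, LT = p**2.

S(h_1,h_2): lcm = p**2. S = 3/82*q**2 - 36/41*p + 24/41*q + 60/41.
  leading term q**2: no divisor's leading term divides it; move 3/82*q**2 to the remainder.
  leading term p: no divisor's leading term divides it; move -36/41*p to the remainder.
  leading term q: no divisor's leading term divides it; move 24/41*q to the remainder.
  leading term 1: no divisor's leading term divides it; move 60/41 to the remainder.
  remainder 3/82*q**2 - 36/41*p + 24/41*q + 60/41 ≠ 0; add k_3 = 3/82*q**2 - 36/41*p + 24/41*q + 60/41 to the basis.

S(h_1,k_3): leading monomials are coprime, so the S-polynomial reduces to 0 (Buchberger's first criterion).
S(h_2,k_3): leading monomials are coprime, so the S-polynomial reduces to 0 (Buchberger's first criterion).
Every S-polynomial of the final basis reduces to 0, so we have a Gröbner basis.
Inter-reduce: drop elements whose leading term is divisible by another's, tail-reduce, and make monic.
Reduced Gröbner basis: {p**2 - 4, q**2 - 24*p + 16*q + 40}.

The bases are distinct; the ideals are different.

No, the ideals differ.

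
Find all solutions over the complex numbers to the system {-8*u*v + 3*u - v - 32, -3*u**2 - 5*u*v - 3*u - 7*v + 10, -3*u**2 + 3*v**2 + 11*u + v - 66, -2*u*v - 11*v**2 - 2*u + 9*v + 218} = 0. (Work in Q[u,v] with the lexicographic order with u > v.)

{(-1, 5)}

Compute a lex Gröbner basis by Buchberger's algorithm.
f_1 = -8*u*v + 3*u - v - 32, LT = u*v.
f_2 = -3*u**2 - 5*u*v - 3*u - 7*v + 10, LT = u**2.
f_3 = -3*u**2 + 11*u + 3*v**2 + v - 66, LT = u**2.
f_4 = -2*u*v - 2*u - 11*v**2 + 9*v + 218, LT = u*v.

S(f_1,f_2): lcm = u**2*v. S = -3/8*u**2 - 5/3*u*v**2 - 7/8*u*v + 4*u - 7/3*v**2 + 10/3*v.
  reduce S modulo (f_1, f_2, f_3, f_4):
  remainder 259/64*u - 17/8*v**2 + 703/64*v + 9/4 ≠ 0; add h_5 = 259/64*u - 17/8*v**2 + 703/64*v + 9/4 to the basis.

S(f_1,f_3): lcm = u**2*v. S = -3/8*u**2 + 91/24*u*v + 4*u + v**3 + 1/3*v**2 - 22*v.
  reduce S modulo (f_1, f_2, f_3, f_4, h_5):
  remainder v**3 + 10879/3108*v**2 - 799/21*v - 69215/3108 ≠ 0; add h_6 = v**3 + 10879/3108*v**2 - 799/21*v - 69215/3108 to the basis.

S(f_1,f_4): lcm = u*v. S = -11/8*u - 11/2*v**2 + 37/8*v + 113.
  reduce S modulo (f_1, f_2, f_3, f_4, h_5, h_6):
  remainder -3223/518*v**2 + 117/14*v + 29465/259 ≠ 0; add h_7 = -3223/518*v**2 + 117/14*v + 29465/259 to the basis.

S(f_2,f_3): lcm = u**2. S = 5/3*u*v + 14/3*u + v**2 + 8/3*v - 76/3.
  reduce S modulo (f_1, f_2, f_3, f_4, h_5, h_6, h_7):
  remainder -66034/9669*v + 330170/9669 ≠ 0; add h_8 = -66034/9669*v + 330170/9669 to the basis.

The other S-polynomials (S(f_2,f_4), S(f_3,f_4), S(f_1,h_5), S(f_2,h_5), S(f_3,h_5), S(f_4,h_5), S(f_1,h_6), S(f_2,h_6), S(f_3,h_6), S(f_4,h_6), S(h_5,h_6), S(f_1,h_7), S(f_2,h_7), S(f_3,h_7), S(f_4,h_7), S(h_5,h_7), S(h_6,h_7), S(f_1,h_8), S(f_2,h_8), S(f_3,h_8), S(f_4,h_8), S(h_5,h_8), S(h_6,h_8), S(h_7,h_8)) all reduce to 0 modulo the current basis, so we have a Gröbner basis.
Inter-reduce: drop elements whose leading term is divisible by another's, tail-reduce, and make monic.
Reduced Gröbner basis: {u + 1, v - 5}.

Since the basis is lex-ordered, v - 5 is univariate in v. Its roots are {5}. Back-substituting each root into the other basis elements fixes the other coordinates.
  v = 5: the earlier basis element becomes u + 1 = 0, giving u = -1 — point (-1, 5).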